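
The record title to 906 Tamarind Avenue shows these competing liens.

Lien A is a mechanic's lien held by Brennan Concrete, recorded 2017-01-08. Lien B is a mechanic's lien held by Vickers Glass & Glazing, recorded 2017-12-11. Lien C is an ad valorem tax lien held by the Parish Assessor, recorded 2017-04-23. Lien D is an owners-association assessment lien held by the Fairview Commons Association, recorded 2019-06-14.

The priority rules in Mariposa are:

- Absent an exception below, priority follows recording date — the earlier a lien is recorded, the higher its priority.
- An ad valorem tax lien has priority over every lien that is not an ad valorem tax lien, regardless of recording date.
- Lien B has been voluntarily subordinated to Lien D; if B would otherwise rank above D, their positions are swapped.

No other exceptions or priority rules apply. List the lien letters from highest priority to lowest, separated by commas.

C, A, D, B

C is an ad valorem tax lien and takes priority over every other lien.
The other liens, earliest effective date first: A (2017-01-08), B (2017-12-11), D (2019-06-14).
B is senior to D before the subordination, so the two trade places.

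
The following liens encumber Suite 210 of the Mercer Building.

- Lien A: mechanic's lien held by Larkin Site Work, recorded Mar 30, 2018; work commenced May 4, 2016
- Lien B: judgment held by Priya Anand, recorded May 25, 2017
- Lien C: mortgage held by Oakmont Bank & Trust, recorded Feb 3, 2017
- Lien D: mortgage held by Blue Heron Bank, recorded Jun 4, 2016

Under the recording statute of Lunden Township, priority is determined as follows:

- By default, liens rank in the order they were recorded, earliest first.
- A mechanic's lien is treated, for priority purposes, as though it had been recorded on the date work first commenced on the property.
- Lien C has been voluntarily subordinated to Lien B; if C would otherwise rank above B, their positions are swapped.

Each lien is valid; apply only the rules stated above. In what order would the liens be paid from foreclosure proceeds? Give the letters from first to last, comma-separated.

A, D, B, C

First, effective dates: A relates back to May 4, 2016 (work commenced).
Sorted by effective date: A (May 4, 2016), D (Jun 4, 2016), C (Feb 3, 2017), B (May 25, 2017).
The subordination applies — C was senior to B — so C and B swap.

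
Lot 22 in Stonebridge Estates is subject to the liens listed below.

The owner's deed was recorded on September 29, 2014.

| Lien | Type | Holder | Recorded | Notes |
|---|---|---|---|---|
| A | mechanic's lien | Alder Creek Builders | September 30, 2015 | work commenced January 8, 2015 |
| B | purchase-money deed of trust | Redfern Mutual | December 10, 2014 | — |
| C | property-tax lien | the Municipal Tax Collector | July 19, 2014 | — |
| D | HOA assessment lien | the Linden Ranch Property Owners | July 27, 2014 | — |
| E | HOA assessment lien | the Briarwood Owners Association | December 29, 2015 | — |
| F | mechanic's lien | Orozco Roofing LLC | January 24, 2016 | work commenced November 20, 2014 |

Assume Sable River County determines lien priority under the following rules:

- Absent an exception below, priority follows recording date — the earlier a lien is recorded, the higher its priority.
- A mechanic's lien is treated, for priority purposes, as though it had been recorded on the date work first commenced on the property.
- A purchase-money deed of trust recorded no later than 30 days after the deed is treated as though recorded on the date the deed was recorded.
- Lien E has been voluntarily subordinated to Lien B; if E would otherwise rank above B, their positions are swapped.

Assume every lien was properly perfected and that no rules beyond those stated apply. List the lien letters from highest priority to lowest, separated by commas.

C, D, F, B, A, E

Effective dates after the stated exceptions: A is treated as recorded January 8, 2015, the work-commencement date; B missed the 30-day window (72 days after the deed), so its recording date stands; F relates back to November 20, 2014 (work commenced).
By effective date, earliest first: C (July 19, 2014), D (July 27, 2014), F (November 20, 2014), B (December 10, 2014), A (January 8, 2015), E (December 29, 2015).
Since E is not senior to B, the subordination leaves the order unchanged.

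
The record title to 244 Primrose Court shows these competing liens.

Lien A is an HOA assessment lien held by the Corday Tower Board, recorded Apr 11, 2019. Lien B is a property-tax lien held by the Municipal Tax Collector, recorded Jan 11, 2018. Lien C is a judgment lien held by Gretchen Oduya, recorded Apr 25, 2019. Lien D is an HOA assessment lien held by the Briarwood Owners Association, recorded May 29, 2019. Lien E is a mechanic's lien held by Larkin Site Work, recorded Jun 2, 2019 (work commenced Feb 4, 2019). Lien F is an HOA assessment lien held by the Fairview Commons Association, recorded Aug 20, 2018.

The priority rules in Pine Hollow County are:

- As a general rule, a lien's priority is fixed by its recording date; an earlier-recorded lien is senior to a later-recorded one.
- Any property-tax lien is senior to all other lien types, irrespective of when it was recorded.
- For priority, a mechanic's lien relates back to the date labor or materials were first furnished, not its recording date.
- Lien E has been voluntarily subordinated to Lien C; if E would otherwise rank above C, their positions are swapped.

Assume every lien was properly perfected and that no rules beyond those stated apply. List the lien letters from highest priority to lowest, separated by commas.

Effective dates: E's effective date is Feb 4, 2019, when work began.
B is a property-tax lien, so it outranks all other liens regardless of date.
Among the remaining liens, by effective date: F (Aug 20, 2018), E (Feb 4, 2019), A (Apr 11, 2019), C (Apr 25, 2019), D (May 29, 2019).
E would otherwise be senior to C, so under the subordination agreement E and C exchange positions.

B, F, C, A, E, D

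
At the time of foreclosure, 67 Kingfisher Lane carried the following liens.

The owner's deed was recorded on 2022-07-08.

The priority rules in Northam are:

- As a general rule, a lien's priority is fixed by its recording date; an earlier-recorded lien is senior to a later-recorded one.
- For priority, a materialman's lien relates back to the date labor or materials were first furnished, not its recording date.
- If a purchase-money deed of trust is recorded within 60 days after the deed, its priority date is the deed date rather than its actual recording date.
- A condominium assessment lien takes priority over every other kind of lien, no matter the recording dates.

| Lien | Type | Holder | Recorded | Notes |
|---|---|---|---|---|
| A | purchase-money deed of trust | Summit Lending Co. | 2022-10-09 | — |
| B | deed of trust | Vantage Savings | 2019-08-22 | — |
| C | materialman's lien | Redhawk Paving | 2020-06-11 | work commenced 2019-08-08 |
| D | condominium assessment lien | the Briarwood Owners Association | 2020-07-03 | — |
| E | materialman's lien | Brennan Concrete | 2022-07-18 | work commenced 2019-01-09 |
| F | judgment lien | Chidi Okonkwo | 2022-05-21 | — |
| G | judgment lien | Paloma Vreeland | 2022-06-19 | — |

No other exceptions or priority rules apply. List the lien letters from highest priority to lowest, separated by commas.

Adjusting effective dates: A missed the 60-day window (93 days after the deed), so its recording date stands; C's effective date is 2019-08-08, when work began; E's effective date is 2019-01-09, when work began.
D is a condominium assessment lien, so it outranks all other liens regardless of date.
Among the remaining liens, by effective date: E (2019-01-09), C (2019-08-08), B (2019-08-22), F (2022-05-21), G (2022-06-19), A (2022-10-09).

D, E, C, B, F, G, A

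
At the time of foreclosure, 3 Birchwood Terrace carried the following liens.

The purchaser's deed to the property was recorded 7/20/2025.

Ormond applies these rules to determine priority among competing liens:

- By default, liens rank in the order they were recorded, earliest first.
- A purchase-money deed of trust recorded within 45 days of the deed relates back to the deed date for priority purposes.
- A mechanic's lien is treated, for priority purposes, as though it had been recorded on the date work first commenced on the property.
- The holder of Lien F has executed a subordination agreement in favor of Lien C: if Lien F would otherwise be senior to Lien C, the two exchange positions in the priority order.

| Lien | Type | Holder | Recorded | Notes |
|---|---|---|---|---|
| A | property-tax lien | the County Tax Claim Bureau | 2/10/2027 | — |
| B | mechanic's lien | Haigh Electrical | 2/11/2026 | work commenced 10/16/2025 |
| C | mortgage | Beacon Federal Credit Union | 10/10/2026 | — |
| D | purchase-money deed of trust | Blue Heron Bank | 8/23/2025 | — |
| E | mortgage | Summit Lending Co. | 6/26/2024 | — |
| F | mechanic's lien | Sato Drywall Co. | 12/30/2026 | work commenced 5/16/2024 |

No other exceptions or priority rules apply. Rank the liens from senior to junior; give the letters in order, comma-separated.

C, E, D, B, F, A

Adjusting effective dates: B's effective date is 10/16/2025, when work began; D was recorded within the 45-day window, so its effective date is the deed date 7/20/2025; F's effective date is 5/16/2024, when work began.
Ordering by effective date: F (5/16/2024), E (6/26/2024), D (7/20/2025), B (10/16/2025), C (10/10/2026), A (2/10/2027).
F is senior to C before the subordination, so the two trade places.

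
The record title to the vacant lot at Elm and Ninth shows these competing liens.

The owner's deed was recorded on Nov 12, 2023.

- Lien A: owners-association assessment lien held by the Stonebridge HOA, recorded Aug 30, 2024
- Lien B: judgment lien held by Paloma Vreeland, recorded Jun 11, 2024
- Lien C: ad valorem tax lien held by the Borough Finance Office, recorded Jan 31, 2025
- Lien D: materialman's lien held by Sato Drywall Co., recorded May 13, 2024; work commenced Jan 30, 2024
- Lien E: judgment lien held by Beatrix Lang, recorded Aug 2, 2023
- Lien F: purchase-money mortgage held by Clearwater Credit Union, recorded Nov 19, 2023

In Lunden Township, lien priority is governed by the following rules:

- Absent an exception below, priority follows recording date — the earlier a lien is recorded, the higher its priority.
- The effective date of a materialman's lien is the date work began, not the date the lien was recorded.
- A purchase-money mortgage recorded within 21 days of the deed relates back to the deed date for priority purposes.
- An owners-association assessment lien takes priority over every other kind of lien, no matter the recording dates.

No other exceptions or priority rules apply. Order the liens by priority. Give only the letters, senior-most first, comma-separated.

A, E, F, D, B, C

Adjusting effective dates: D relates back to Jan 30, 2024 (work commenced); F relates back to the deed date Nov 12, 2023.
As an owners-association assessment lien, A is senior to every other lien.
Among the remaining liens, by effective date: E (Aug 2, 2023), F (Nov 12, 2023), D (Jan 30, 2024), B (Jun 11, 2024), C (Jan 31, 2025).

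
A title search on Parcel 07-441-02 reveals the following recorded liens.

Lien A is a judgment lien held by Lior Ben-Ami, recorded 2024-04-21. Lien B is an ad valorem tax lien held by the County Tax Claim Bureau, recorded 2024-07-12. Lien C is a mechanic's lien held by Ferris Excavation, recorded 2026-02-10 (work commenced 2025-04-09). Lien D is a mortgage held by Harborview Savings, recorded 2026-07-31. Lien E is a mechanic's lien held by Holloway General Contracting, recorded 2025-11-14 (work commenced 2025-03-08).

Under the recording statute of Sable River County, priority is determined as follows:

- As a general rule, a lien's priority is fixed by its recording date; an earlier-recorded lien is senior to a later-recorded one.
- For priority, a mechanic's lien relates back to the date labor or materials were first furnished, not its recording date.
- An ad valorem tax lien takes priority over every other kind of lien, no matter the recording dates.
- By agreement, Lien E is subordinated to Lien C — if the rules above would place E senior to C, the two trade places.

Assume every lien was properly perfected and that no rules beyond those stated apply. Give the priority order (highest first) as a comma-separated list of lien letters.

B, A, C, E, D

Effective dates: C relates back to 2025-04-09 (work commenced); E relates back to 2025-03-08 (work commenced).
As an ad valorem tax lien, B is senior to every other lien.
Ordering the rest by effective date: A (2024-04-21), E (2025-03-08), C (2025-04-09), D (2026-07-31).
Because E would otherwise rank above C, the subordination swaps them.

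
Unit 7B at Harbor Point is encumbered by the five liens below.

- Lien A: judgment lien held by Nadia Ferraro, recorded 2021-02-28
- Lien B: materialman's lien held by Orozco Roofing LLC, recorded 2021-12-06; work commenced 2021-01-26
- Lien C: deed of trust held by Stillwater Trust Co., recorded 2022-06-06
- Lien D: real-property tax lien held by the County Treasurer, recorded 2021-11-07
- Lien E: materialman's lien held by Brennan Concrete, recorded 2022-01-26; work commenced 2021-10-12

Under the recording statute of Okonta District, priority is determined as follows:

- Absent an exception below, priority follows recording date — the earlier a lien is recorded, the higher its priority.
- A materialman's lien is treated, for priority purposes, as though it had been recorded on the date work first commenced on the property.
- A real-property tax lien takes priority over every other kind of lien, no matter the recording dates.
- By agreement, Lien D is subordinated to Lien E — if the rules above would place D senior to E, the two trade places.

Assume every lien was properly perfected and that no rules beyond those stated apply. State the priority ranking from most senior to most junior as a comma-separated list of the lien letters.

E, B, A, D, C

Effective dates: B relates back to 2021-01-26 (work commenced); E is treated as recorded 2021-10-12, the work-commencement date.
D is a real-property tax lien, so it outranks all other liens regardless of date.
Among the remaining liens, by effective date: B (2021-01-26), A (2021-02-28), E (2021-10-12), C (2022-06-06).
Because D would otherwise rank above E, the subordination swaps them.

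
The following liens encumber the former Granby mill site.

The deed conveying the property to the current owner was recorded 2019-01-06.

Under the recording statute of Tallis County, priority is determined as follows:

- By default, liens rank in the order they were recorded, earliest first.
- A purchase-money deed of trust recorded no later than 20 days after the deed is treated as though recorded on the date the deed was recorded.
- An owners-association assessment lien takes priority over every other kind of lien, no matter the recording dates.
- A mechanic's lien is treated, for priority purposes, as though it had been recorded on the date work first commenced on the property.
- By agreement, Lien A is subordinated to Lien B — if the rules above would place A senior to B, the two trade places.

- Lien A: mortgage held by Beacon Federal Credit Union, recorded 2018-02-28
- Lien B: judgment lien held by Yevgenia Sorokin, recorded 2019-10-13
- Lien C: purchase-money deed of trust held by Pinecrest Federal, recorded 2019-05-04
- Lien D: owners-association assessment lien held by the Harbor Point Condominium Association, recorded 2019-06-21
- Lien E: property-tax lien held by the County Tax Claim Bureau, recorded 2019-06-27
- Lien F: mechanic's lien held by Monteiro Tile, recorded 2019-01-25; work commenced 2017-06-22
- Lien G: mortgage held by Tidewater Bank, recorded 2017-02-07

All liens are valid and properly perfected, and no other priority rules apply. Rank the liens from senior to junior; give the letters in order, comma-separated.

D, G, F, B, C, E, A

Adjusting effective dates: C missed the 20-day window (118 days after the deed), so its recording date stands; F's effective date is 2017-06-22, when work began.
D is an owners-association assessment lien and takes priority over every other lien.
Among the remaining liens, by effective date: G (2017-02-07), F (2017-06-22), A (2018-02-28), C (2019-05-04), E (2019-06-27), B (2019-10-13).
A is senior to B before the subordination, so the two trade places.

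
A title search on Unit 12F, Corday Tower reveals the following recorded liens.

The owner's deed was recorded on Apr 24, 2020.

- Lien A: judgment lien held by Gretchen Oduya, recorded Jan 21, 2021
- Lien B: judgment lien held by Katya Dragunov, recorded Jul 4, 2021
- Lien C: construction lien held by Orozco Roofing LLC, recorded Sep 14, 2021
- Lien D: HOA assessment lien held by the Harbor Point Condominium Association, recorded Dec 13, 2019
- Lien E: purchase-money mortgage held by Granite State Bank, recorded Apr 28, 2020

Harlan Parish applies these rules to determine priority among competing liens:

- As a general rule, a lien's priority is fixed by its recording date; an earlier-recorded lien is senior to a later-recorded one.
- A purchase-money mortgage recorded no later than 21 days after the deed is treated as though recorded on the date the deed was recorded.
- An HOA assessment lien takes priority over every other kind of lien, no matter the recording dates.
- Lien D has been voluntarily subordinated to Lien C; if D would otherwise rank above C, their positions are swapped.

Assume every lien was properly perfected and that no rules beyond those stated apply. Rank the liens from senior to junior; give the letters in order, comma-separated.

Effective dates: E's effective date is the deed date, Apr 24, 2020.
D, as an HOA assessment lien, has superpriority and ranks first.
Ordering the rest by effective date: E (Apr 24, 2020), A (Jan 21, 2021), B (Jul 4, 2021), C (Sep 14, 2021).
D is senior to C before the subordination, so the two trade places.

C, E, A, B, D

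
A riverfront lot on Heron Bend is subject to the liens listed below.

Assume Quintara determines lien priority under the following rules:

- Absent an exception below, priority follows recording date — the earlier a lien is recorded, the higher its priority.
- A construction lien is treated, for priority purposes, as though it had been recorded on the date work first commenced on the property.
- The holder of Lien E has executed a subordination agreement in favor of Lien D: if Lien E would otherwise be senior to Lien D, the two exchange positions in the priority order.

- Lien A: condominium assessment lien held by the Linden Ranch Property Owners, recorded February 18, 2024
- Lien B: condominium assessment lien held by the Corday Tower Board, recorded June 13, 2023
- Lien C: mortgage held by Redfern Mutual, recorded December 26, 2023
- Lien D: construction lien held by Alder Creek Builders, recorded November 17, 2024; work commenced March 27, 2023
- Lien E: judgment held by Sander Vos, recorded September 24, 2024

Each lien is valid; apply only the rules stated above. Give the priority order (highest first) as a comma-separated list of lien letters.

Adjusting effective dates: D's effective date is March 27, 2023, when work began.
By effective date, earliest first: D (March 27, 2023), B (June 13, 2023), C (December 26, 2023), A (February 18, 2024), E (September 24, 2024).
Since E is not senior to D, the subordination leaves the order unchanged.

D, B, C, A, E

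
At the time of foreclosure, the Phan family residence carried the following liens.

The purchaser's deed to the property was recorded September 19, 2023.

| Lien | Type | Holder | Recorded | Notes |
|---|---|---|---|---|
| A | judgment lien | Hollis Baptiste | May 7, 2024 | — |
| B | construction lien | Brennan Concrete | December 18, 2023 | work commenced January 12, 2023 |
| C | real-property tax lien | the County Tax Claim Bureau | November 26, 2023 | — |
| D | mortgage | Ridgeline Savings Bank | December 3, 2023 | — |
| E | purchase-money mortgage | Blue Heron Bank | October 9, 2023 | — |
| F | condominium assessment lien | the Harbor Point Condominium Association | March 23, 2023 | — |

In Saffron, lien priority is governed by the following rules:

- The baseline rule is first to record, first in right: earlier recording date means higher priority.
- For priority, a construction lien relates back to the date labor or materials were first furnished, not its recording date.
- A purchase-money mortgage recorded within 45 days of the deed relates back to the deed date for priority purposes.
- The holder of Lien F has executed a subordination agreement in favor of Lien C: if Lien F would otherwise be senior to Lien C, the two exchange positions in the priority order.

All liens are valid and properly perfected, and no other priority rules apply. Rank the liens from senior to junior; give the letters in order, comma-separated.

B, C, E, F, D, A

First, effective dates: B's effective date is January 12, 2023, when work began; E relates back to the deed date September 19, 2023.
Ordering by effective date: B (January 12, 2023), F (March 23, 2023), E (September 19, 2023), C (November 26, 2023), D (December 3, 2023), A (May 7, 2024).
F is senior to C before the subordination, so the two trade places.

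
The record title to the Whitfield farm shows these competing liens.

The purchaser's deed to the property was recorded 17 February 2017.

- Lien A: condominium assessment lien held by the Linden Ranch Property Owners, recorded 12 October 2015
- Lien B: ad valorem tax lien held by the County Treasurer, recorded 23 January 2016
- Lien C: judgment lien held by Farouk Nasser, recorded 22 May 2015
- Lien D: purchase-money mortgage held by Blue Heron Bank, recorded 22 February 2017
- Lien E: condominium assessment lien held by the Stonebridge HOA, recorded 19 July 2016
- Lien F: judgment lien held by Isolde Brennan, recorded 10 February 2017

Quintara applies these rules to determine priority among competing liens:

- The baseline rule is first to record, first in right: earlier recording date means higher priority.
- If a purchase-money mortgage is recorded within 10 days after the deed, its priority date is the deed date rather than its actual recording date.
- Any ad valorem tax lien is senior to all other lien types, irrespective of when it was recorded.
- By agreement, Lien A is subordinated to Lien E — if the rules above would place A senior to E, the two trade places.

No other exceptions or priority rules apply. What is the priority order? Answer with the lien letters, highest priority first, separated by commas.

B, C, E, A, F, D

Effective dates: D was recorded within the 10-day window, so its effective date is the deed date 17 February 2017.
B, as an ad valorem tax lien, has superpriority and ranks first.
The other liens, earliest effective date first: C (22 May 2015), A (12 October 2015), E (19 July 2016), F (10 February 2017), D (17 February 2017).
A is senior to E before the subordination, so the two trade places.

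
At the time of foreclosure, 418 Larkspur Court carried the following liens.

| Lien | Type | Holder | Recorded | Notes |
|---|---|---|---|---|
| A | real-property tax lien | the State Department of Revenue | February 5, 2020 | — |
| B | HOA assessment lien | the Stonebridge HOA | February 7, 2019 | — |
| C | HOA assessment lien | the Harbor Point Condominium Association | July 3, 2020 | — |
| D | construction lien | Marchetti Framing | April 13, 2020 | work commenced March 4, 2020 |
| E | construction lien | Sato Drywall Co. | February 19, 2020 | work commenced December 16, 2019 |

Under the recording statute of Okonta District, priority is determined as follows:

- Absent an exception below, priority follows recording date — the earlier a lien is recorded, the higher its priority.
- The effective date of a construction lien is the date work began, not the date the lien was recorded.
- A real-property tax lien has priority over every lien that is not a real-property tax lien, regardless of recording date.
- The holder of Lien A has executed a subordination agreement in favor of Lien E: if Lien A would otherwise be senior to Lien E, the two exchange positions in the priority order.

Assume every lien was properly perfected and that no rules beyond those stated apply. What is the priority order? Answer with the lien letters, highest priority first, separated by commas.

E, B, A, D, C

First, effective dates: D relates back to March 4, 2020 (work commenced); E relates back to December 16, 2019 (work commenced).
A, as a real-property tax lien, has superpriority and ranks first.
Remaining liens by effective date: B (February 7, 2019), E (December 16, 2019), D (March 4, 2020), C (July 3, 2020).
The subordination applies — A was senior to E — so A and E swap.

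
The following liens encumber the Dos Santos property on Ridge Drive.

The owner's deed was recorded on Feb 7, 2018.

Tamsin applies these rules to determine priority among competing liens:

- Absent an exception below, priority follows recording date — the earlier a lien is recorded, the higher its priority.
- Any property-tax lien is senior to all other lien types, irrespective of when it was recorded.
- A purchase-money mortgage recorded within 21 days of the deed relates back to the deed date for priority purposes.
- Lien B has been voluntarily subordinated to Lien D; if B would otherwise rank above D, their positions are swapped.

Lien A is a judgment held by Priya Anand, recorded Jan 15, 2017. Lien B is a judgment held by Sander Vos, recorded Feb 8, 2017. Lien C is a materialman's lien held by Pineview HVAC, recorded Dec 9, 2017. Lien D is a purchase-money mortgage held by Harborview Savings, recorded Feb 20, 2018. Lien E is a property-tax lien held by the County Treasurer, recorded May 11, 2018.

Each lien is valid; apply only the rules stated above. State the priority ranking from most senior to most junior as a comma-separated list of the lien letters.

Effective dates: D was recorded within the 21-day window, so its effective date is the deed date Feb 7, 2018.
E is a property-tax lien, so it outranks all other liens regardless of date.
Among the remaining liens, by effective date: A (Jan 15, 2017), B (Feb 8, 2017), C (Dec 9, 2017), D (Feb 7, 2018).
Because B would otherwise rank above D, the subordination swaps them.

E, A, D, C, B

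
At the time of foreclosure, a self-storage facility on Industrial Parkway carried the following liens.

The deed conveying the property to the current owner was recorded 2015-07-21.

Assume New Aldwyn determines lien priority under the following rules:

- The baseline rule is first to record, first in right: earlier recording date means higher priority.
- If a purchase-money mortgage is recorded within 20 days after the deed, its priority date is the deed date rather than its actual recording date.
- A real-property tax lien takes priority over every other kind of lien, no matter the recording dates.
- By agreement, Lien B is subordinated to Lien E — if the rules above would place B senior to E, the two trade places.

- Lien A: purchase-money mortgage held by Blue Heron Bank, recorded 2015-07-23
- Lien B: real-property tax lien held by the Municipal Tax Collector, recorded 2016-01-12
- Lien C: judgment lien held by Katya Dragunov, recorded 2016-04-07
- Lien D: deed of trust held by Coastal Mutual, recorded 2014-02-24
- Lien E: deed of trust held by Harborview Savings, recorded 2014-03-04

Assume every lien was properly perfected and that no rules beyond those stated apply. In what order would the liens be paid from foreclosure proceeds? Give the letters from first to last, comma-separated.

E, D, B, A, C

Effective dates after the stated exceptions: A was recorded within the 20-day window, so its effective date is the deed date 2015-07-21.
As a real-property tax lien, B is senior to every other lien.
Among the remaining liens, by effective date: D (2014-02-24), E (2014-03-04), A (2015-07-21), C (2016-04-07).
The subordination applies — B was senior to E — so B and E swap.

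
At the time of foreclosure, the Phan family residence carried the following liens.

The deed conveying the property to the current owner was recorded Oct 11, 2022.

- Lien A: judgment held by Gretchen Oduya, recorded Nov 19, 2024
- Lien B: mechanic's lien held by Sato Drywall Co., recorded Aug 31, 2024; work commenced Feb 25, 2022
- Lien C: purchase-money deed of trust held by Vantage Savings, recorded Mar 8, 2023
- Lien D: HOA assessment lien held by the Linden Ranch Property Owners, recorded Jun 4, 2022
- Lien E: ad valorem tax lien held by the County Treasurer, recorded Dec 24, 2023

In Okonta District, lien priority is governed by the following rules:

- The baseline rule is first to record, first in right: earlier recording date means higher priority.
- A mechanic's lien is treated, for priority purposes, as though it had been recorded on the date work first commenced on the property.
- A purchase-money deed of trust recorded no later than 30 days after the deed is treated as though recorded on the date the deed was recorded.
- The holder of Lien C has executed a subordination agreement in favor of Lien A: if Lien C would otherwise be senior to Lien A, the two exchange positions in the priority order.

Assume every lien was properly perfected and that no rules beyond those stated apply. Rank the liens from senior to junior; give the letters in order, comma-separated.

B, D, A, E, C

Effective dates after the stated exceptions: B relates back to Feb 25, 2022 (work commenced); C was recorded 148 days after the deed, outside the 30-day window, so it keeps its recording date.
Ordering by effective date: B (Feb 25, 2022), D (Jun 4, 2022), C (Mar 8, 2023), E (Dec 24, 2023), A (Nov 19, 2024).
The subordination applies — C was senior to A — so C and A swap.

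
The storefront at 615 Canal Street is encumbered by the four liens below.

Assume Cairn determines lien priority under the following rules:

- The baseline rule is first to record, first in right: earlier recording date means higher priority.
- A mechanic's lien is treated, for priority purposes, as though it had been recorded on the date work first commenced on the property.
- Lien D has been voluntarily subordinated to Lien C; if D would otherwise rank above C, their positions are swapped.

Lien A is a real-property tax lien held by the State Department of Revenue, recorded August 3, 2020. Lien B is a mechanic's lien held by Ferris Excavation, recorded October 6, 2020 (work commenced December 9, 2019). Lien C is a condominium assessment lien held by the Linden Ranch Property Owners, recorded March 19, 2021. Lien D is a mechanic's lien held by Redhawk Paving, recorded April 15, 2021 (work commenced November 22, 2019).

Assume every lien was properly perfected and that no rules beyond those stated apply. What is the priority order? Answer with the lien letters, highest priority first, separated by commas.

C, B, A, D

First, effective dates: B is treated as recorded December 9, 2019, the work-commencement date; D's effective date is November 22, 2019, when work began.
Ordering by effective date: D (November 22, 2019), B (December 9, 2019), A (August 3, 2020), C (March 19, 2021).
The subordination applies — D was senior to C — so D and C swap.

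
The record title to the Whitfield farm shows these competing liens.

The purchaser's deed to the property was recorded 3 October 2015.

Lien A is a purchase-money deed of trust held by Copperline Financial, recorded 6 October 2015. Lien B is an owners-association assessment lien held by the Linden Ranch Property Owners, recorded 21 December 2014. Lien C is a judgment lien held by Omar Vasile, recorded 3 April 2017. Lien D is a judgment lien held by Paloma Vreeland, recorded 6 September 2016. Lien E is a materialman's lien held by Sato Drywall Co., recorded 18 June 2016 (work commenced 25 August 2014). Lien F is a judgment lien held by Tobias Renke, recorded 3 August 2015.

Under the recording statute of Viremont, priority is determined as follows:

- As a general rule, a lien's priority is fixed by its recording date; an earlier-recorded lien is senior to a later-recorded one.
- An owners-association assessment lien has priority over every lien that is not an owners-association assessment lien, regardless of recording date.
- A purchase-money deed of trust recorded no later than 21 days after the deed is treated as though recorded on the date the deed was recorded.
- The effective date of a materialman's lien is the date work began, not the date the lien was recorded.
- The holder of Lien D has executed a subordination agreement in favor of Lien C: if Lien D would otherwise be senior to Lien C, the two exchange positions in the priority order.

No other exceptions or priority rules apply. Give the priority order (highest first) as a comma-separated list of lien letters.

B, E, F, A, C, D

Effective dates after the stated exceptions: A relates back to the deed date 3 October 2015; E's effective date is 25 August 2014, when work began.
B, as an owners-association assessment lien, has superpriority and ranks first.
Among the remaining liens, by effective date: E (25 August 2014), F (3 August 2015), A (3 October 2015), D (6 September 2016), C (3 April 2017).
Because D would otherwise rank above C, the subordination swaps them.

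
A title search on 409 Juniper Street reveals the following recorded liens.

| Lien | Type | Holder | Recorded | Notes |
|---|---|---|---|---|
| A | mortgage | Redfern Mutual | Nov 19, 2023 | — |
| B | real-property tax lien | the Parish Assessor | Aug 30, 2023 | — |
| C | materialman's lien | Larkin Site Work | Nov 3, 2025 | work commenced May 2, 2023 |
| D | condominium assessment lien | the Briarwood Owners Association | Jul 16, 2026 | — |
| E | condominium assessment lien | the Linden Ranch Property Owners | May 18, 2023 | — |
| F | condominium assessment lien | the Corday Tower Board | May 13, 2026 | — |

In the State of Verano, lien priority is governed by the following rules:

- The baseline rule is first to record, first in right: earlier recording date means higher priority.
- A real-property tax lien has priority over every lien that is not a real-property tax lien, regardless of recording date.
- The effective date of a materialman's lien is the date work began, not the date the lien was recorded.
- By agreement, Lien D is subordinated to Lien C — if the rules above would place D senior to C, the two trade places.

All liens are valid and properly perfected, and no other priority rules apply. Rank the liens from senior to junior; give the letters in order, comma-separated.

Adjusting effective dates: C is treated as recorded May 2, 2023, the work-commencement date.
B is a real-property tax lien, so it outranks all other liens regardless of date.
Ordering the rest by effective date: C (May 2, 2023), E (May 18, 2023), A (Nov 19, 2023), F (May 13, 2026), D (Jul 16, 2026).
D already ranks below C; the subordination has no effect.

B, C, E, A, F, D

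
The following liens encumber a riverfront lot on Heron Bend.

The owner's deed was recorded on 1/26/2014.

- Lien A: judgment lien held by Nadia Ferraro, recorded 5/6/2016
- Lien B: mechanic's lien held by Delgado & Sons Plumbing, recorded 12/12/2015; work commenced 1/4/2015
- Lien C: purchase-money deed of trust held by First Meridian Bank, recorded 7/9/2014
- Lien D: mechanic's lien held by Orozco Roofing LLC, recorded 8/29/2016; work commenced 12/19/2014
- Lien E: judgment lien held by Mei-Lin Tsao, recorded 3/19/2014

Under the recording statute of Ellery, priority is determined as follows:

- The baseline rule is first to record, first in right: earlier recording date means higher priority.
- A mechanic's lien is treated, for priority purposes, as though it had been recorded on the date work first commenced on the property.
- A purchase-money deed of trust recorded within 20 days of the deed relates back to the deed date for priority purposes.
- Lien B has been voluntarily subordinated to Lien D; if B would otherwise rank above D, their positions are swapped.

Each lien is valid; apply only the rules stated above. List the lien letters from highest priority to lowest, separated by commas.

E, C, D, B, A

Effective dates: B is treated as recorded 1/4/2015, the work-commencement date; C was recorded 164 days after the deed, outside the 20-day window, so it keeps its recording date; D relates back to 12/19/2014 (work commenced).
Ordering by effective date: E (3/19/2014), C (7/9/2014), D (12/19/2014), B (1/4/2015), A (5/6/2016).
Since B is not senior to D, the subordination leaves the order unchanged.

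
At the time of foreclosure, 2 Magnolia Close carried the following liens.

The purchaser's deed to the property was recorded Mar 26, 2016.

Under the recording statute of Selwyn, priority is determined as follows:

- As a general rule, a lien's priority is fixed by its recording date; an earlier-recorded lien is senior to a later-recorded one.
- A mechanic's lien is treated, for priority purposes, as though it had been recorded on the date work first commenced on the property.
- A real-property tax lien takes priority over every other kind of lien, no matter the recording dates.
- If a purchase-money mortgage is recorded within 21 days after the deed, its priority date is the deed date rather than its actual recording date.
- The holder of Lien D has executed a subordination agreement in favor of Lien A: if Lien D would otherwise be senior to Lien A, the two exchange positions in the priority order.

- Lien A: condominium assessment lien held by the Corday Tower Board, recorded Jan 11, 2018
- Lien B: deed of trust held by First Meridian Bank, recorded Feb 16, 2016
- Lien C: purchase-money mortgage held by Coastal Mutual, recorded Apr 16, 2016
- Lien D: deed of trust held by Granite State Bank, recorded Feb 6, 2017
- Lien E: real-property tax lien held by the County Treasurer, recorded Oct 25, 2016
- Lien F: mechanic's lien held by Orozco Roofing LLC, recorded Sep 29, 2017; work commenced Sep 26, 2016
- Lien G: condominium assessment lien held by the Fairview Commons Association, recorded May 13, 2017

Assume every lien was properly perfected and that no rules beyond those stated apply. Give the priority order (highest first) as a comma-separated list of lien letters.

Adjusting effective dates: C relates back to the deed date Mar 26, 2016; F relates back to Sep 26, 2016 (work commenced).
E is a real-property tax lien, so it outranks all other liens regardless of date.
The other liens, earliest effective date first: B (Feb 16, 2016), C (Mar 26, 2016), F (Sep 26, 2016), D (Feb 6, 2017), G (May 13, 2017), A (Jan 11, 2018).
The subordination applies — D was senior to A — so D and A swap.

E, B, C, F, A, G, D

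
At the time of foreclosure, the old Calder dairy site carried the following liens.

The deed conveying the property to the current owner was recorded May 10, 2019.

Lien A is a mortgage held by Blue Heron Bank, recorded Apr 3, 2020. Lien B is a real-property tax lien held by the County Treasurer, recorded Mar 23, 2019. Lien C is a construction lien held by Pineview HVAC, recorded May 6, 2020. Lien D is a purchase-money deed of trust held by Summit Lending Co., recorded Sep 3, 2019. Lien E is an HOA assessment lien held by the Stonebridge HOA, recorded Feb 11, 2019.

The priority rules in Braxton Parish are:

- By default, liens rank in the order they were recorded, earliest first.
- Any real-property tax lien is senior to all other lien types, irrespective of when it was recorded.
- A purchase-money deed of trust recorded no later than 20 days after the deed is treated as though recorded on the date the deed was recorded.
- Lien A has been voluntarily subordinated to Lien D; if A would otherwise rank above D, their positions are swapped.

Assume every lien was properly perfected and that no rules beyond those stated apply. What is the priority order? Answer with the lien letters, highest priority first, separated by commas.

B, E, D, A, C

Adjusting effective dates: D was recorded 116 days after the deed, outside the 20-day window, so it keeps its recording date.
B is a real-property tax lien, so it outranks all other liens regardless of date.
Remaining liens by effective date: E (Feb 11, 2019), D (Sep 3, 2019), A (Apr 3, 2020), C (May 6, 2020).
A already ranks below D; the subordination has no effect.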